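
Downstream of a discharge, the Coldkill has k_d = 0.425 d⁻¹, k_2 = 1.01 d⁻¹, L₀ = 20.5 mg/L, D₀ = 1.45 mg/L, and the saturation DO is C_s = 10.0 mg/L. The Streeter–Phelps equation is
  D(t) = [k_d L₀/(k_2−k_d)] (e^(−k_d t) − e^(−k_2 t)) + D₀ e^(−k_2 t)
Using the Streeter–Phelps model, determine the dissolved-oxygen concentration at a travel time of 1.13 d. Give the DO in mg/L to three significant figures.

k_d L₀/(k_2−k_d) = 0.425×20.5/(1.01−0.425) = 8.713/0.5850 = 14.89 mg/L.
e^(−k_d t) = e^(−0.425×1.130) = 0.6186; e^(−k_2 t) = e^(−1.01×1.130) = 0.3194.
D = 14.89 × (0.6186 − 0.3194) + 1.45 × 0.3194 = 4.456 + 0.4631 = 4.920 mg/L.
DO = C_s − D = 10.0 − 4.920 = 5.080 mg/L.

DO ≈ 5.08 mg/L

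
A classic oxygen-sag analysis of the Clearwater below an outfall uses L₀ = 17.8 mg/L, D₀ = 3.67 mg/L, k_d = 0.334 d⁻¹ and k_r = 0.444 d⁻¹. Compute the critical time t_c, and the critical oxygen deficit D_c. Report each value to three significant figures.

t_c ≈ 1.95 d; D_c ≈ 6.98 mg/L

With k_r/k_d = 1.329 and 1 − D₀(k_r−k_d)/(k_d L₀) = 0.9321,
t_c = ln(1.329 × 0.9321) / (0.444 − 0.334) = ln(1.239) / 0.1100 = 0.2144/0.1100 = 1.949 d.
D_c = (k_d/k_r) L₀ e^(−k_d t_c) = (0.334/0.444) × 17.8 × e^(−0.334×1.949) = 0.7523 × 17.8 × 0.5216 = 6.984 mg/L.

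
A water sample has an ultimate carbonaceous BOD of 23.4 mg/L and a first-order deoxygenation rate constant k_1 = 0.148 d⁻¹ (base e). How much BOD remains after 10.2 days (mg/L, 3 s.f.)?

L_t = L₀ e^(−k_1 t) = 23.4 × e^(−0.148×10.2) = 23.4 × 0.2210 = 5.171 mg/L.

L ≈ 5.17 mg/L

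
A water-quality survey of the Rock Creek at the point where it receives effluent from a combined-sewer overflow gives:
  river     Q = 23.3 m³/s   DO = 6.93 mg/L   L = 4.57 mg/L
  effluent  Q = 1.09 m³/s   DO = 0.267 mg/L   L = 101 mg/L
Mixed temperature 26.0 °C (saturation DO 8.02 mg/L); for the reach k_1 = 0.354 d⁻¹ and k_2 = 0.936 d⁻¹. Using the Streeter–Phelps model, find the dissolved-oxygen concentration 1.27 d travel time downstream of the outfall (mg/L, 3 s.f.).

DO ≈ 5.80 mg/L

Mixed DO = (23.3×6.93 + 1.09×0.267)/(23.3+1.09) = 161.8/24.39 = 6.632 mg/L.
Mixed L₀ = (23.3×4.57 + 1.09×101)/(24.39) = 216.6/24.39 = 8.879 mg/L.
Initial deficit D₀ = C_s − DO₀ = 8.02 − 6.632 = 1.388 mg/L.
D(1.27) = [0.354×8.879/(0.936−0.354)](e^(−0.354×1.27) − e^(−0.936×1.27)) + 1.388 e^(−0.936×1.27)
= 5.401 × (0.6379 − 0.3046) + 1.388 × 0.3046 = 2.223 mg/L.
DO = 8.02 − 2.223 = 5.797 mg/L.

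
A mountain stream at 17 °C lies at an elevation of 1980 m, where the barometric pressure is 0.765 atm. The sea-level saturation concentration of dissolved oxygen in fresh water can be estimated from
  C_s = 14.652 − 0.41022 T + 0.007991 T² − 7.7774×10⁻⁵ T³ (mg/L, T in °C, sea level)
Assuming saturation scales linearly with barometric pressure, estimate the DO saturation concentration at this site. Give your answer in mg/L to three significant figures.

At sea level: C_s = 14.652 − 0.41022×17 + 0.007991×17² − 7.7774×10⁻⁵×17³ = 9.606 mg/L.
Pressure correction: C_s' = 9.606 × 0.765 = 7.348 mg/L.

C_s ≈ 7.35 mg/L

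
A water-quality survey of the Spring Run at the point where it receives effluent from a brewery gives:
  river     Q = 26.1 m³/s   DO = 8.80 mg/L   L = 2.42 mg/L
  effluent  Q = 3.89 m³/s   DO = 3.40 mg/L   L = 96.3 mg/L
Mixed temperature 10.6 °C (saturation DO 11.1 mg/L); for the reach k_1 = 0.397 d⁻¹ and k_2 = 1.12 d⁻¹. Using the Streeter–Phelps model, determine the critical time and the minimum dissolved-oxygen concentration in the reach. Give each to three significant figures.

Mixed DO = (26.1×8.80 + 3.89×3.40)/(26.1+3.89) = 242.9/29.99 = 8.100 mg/L.
Mixed L₀ = (26.1×2.42 + 3.89×96.3)/(29.99) = 437.8/29.99 = 14.60 mg/L.
Initial deficit D₀ = C_s − DO₀ = 11.1 − 8.100 = 3.000 mg/L.
t_c = (1/0.7230) ln[(1.12/0.397)(1 − 3.000×0.7230/(0.397×14.60))] = 1.383 × ln(1.765) = 0.7859 d.
D_c = (0.397/1.12) × 14.60 × e^(−0.397×0.7859) = 0.3545 × 14.60 × 0.7320 = 3.787 mg/L.
Minimum DO = 11.1 − 3.787 = 7.313 mg/L.

t_c ≈ 0.786 d; minimum DO ≈ 7.31 mg/L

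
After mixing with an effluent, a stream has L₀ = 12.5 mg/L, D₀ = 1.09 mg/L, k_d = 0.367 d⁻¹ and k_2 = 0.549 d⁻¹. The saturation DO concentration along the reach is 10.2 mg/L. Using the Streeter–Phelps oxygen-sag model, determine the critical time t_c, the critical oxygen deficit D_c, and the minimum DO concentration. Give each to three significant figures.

t_c ≈ 1.97 d; D_c ≈ 4.06 mg/L; min DO ≈ 6.14 mg/L

At the critical point dD/dt = 0, so k_d L₀ e^(−k_d t) = k_2 D. Substituting D(t) from the Streeter–Phelps equation and solving for t gives
t_c = ln[(k_2/k_d)(1 − D₀(k_2−k_d)/(k_d L₀))] / (k_2−k_d).
Here k_2−k_d = 0.1820 d⁻¹ and 1 − D₀(k_2−k_d)/(k_d L₀) = 1 − 1.09×0.1820/(0.367×12.5) = 0.9568, so
t_c = ln(1.496 × 0.9568) / 0.1820 = 0.3585 / 0.1820 = 1.970 d.
D_c = (k_d/k_2) L₀ e^(−k_d t_c) = (0.367/0.549) × 12.5 × e^(−0.367×1.970) = 0.6685 × 12.5 × 0.4853 = 4.055 mg/L.
Minimum DO = C_s − D_c = 10.2 − 4.055 = 6.145 mg/L.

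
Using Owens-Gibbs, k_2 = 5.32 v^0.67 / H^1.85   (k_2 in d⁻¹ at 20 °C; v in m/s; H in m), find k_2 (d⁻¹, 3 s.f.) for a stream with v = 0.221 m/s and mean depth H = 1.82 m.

k_2 ≈ 0.639 d⁻¹

k_2 = 5.32 × 0.221^0.67 / 1.82^1.85 = 5.32 × 0.3637 / 3.028 = 0.6390 d⁻¹.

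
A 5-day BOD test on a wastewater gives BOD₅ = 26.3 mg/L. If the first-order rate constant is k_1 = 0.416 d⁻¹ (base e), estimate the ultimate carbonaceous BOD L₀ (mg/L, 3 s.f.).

L₀ ≈ 30.1 mg/L

BOD₅ = L₀(1 − e^(−5k_1)) ⇒ L₀ = BOD₅ / (1 − e^(−5×0.416))
= 26.3 / (1 − 0.1249) = 26.3 / 0.8751 = 30.05 mg/L.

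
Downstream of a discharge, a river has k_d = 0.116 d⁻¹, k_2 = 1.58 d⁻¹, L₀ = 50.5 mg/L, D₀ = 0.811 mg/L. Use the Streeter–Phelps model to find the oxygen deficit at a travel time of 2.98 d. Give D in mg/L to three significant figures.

k_d L₀/(k_2−k_d) = 0.116×50.5/(1.58−0.116) = 5.858/1.464 = 4.001 mg/L.
e^(−k_d t) = e^(−0.116×2.980) = 0.7077; e^(−k_2 t) = e^(−1.58×2.980) = 0.009019.
D = 4.001 × (0.7077 − 0.009019) + 0.811 × 0.009019 = 2.796 + 0.007315 = 2.803 mg/L.

D ≈ 2.80 mg/L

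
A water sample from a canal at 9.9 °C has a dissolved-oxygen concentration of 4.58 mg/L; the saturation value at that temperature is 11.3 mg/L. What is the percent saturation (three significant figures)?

% saturation = C/C_s × 100 = 4.58/11.3 × 100 = 40.5 %.

40.5 % saturation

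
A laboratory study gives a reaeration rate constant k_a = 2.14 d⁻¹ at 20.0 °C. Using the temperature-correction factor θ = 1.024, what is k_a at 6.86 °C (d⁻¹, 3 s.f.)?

k_a(T₂) = k_a(T₁) · θ^(T₂−T₁) = 2.14 × 1.024^(6.86−20.0)
= 2.14 × 1.024^-13.1 = 2.14 × 0.7322 = 1.567 d⁻¹.

k_a ≈ 1.57 d⁻¹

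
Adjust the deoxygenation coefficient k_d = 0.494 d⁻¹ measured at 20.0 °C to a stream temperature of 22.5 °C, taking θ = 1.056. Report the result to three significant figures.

k_d ≈ 0.566 d⁻¹

k_d(T₂) = k_d(T₁) · θ^(T₂−T₁) = 0.494 × 1.056^(22.5−20.0)
= 0.494 × 1.056^2.50 = 0.494 × 1.146 = 0.5661 d⁻¹.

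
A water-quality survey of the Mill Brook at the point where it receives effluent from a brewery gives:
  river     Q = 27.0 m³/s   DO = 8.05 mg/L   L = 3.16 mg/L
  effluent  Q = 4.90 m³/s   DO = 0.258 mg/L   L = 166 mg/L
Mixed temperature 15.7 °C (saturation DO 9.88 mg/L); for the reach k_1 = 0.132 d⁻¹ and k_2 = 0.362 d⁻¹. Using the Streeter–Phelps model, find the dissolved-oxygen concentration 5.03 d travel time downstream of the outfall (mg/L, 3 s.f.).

Mixed DO = (27.0×8.05 + 4.90×0.258)/(27.0+4.90) = 218.6/31.90 = 6.853 mg/L.
Mixed L₀ = (27.0×3.16 + 4.90×166)/(31.90) = 898.7/31.90 = 28.17 mg/L.
Initial deficit D₀ = C_s − DO₀ = 9.88 − 6.853 = 3.027 mg/L.
D(5.03) = [0.132×28.17/(0.362−0.132)](e^(−0.132×5.03) − e^(−0.362×5.03)) + 3.027 e^(−0.362×5.03)
= 16.17 × (0.5148 − 0.1619) + 3.027 × 0.1619 = 6.196 mg/L.
DO = 9.88 − 6.196 = 3.684 mg/L.

DO ≈ 3.68 mg/L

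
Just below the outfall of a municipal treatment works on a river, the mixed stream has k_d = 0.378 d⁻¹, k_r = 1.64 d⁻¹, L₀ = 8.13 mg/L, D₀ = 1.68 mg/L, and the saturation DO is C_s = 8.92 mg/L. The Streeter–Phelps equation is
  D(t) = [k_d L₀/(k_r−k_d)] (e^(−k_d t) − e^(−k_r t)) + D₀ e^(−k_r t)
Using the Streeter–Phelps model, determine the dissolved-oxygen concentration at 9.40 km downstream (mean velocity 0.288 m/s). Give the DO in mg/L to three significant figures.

Travel time t = x/v = 9.40 km / (0.288 m/s) = 9400 m / 0.288 m/s = 32640 s = 0.3778 d.
k_d L₀/(k_r−k_d) = 0.378×8.13/(1.64−0.378) = 3.073/1.262 = 2.435 mg/L.
e^(−k_d t) = e^(−0.378×0.3778) = 0.8669; e^(−k_r t) = e^(−1.64×0.3778) = 0.5382.
D = 2.435 × (0.8669 − 0.5382) + 1.68 × 0.5382 = 0.8005 + 0.9042 = 1.705 mg/L.
DO = C_s − D = 8.92 − 1.705 = 7.215 mg/L.

DO ≈ 7.22 mg/L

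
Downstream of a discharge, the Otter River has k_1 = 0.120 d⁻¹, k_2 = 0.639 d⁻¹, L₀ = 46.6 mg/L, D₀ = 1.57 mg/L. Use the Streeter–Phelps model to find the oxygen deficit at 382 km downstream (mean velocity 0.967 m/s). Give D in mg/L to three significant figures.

Travel time t = x/v = 382 km / (0.967 m/s) = 382000 m / 0.967 m/s = 395000 s = 4.572 d.
k_1 L₀/(k_2−k_1) = 0.120×46.6/(0.639−0.120) = 5.592/0.5190 = 10.77 mg/L.
e^(−k_1 t) = e^(−0.120×4.572) = 0.5777; e^(−k_2 t) = e^(−0.639×4.572) = 0.05385.
D = 10.77 × (0.5777 − 0.05385) + 1.57 × 0.05385 = 5.645 + 0.08454 = 5.729 mg/L.

D ≈ 5.73 mg/L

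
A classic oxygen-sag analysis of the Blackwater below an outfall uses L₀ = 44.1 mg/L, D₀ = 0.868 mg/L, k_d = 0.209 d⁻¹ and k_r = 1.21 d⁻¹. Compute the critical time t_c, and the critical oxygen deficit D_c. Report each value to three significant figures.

t_c ≈ 1.66 d; D_c ≈ 5.39 mg/L

With k_r/k_d = 5.789 and 1 − D₀(k_r−k_d)/(k_d L₀) = 0.9057,
t_c = ln(5.789 × 0.9057) / (1.21 − 0.209) = ln(5.244) / 1.001 = 1.657/1.001 = 1.655 d.
D_c = (k_d/k_r) L₀ e^(−k_d t_c) = (0.209/1.21) × 44.1 × e^(−0.209×1.655) = 0.1727 × 44.1 × 0.7075 = 5.389 mg/L.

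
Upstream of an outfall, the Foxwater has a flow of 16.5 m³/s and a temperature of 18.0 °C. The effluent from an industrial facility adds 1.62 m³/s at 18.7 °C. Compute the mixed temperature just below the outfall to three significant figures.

Flow-weighted mixing: C = (Q_r C_r + Q_w C_w)/(Q_r + Q_w)
= (16.5×18.0 + 1.62×18.7)/(16.5 + 1.62) = 327.3/18.12 = 18.06 °C.

18.1 °C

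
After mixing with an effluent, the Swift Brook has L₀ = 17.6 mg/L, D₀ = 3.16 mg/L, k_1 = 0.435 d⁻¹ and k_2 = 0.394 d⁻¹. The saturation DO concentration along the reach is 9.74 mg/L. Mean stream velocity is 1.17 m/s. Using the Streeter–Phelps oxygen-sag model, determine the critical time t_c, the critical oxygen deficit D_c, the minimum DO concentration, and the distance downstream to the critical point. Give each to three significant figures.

t_c ≈ 2.01 d; D_c ≈ 8.12 mg/L; min DO ≈ 1.62 mg/L; x_c ≈ 203 km

t_c = [1/(k_2−k_1)] ln[(k_2/k_1)(1 − D₀(k_2−k_1)/(k_1 L₀))]
= [1/(0.394−0.435)] ln[(0.394/0.435)(1 − 3.16×-0.04100/(0.435×17.6))]
= (1/-0.04100) ln[0.9057 × 1.017] = -24.39 × ln(0.9211) = -24.39 × -0.08221 = 2.005 d.
L(t_c) = L₀ e^(−k_1 t_c) = 17.6 × 0.4180 = 7.357 mg/L, and at the critical point k_2 D_c = k_1 L, so D_c = (0.435/0.394) × 7.357 = 8.122 mg/L.
Minimum DO = C_s − D_c = 9.74 − 8.122 = 1.618 mg/L.
x_c = v t_c = 1.17 m/s × 2.005 d × 86400 s/d = 202700 m ≈ 203 km.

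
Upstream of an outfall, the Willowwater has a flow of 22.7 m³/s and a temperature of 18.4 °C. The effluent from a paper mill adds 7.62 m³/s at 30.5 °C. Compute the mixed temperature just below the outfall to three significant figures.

21.4 °C

Flow-weighted mixing: C = (Q_r C_r + Q_w C_w)/(Q_r + Q_w)
= (22.7×18.4 + 7.62×30.5)/(22.7 + 7.62) = 650.1/30.32 = 21.44 °C.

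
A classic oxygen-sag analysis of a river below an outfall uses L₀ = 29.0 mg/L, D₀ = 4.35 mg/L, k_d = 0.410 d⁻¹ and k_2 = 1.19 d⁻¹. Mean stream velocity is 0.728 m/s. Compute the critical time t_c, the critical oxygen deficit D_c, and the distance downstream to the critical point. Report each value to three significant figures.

With k_2/k_d = 2.902 and 1 − D₀(k_2−k_d)/(k_d L₀) = 0.7146,
t_c = ln(2.902 × 0.7146) / (1.19 − 0.410) = ln(2.074) / 0.7800 = 0.7296/0.7800 = 0.9353 d.
D_c = (k_d/k_2) L₀ e^(−k_d t_c) = (0.410/1.19) × 29.0 × e^(−0.410×0.9353) = 0.3445 × 29.0 × 0.6815 = 6.809 mg/L.
x_c = v t_c = 0.728 m/s × 0.9353 d × 86400 s/d = 58830 m ≈ 58.8 km.

t_c ≈ 0.935 d; D_c ≈ 6.81 mg/L; x_c ≈ 58.8 km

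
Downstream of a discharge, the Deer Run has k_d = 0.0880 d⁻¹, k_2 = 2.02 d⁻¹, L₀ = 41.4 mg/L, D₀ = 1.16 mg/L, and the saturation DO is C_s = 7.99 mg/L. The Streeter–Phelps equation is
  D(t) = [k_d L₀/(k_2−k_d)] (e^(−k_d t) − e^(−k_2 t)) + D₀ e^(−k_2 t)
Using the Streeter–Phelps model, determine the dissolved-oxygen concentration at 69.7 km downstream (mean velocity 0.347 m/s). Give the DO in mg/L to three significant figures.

Travel time t = x/v = 69.7 km / (0.347 m/s) = 69700 m / 0.347 m/s = 200900 s = 2.325 d.
k_d L₀/(k_2−k_d) = 0.0880×41.4/(2.02−0.0880) = 3.643/1.932 = 1.886 mg/L.
e^(−k_d t) = e^(−0.0880×2.325) = 0.8150; e^(−k_2 t) = e^(−2.02×2.325) = 0.009130.
D = 1.886 × (0.8150 − 0.009130) + 1.16 × 0.009130 = 1.520 + 0.01059 = 1.530 mg/L.
DO = C_s − D = 7.99 − 1.530 = 6.460 mg/L.

DO ≈ 6.46 mg/L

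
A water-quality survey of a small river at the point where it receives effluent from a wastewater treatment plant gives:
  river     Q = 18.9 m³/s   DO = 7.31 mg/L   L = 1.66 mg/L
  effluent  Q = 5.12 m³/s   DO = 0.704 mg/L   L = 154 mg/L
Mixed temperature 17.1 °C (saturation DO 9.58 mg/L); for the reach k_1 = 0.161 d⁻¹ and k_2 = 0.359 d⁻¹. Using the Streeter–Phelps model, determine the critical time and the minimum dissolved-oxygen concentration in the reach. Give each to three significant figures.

t_c ≈ 3.33 d; minimum DO ≈ 0.628 mg/L

Mixed DO = (18.9×7.31 + 5.12×0.704)/(18.9+5.12) = 141.8/24.02 = 5.902 mg/L.
Mixed L₀ = (18.9×1.66 + 5.12×154)/(24.02) = 819.9/24.02 = 34.13 mg/L.
Initial deficit D₀ = C_s − DO₀ = 9.58 − 5.902 = 3.678 mg/L.
t_c = (1/0.1980) ln[(0.359/0.161)(1 − 3.678×0.1980/(0.161×34.13))] = 5.051 × ln(1.934) = 3.332 d.
D_c = (0.161/0.359) × 34.13 × e^(−0.161×3.332) = 0.4485 × 34.13 × 0.5848 = 8.952 mg/L.
Minimum DO = 9.58 − 8.952 = 0.6282 mg/L.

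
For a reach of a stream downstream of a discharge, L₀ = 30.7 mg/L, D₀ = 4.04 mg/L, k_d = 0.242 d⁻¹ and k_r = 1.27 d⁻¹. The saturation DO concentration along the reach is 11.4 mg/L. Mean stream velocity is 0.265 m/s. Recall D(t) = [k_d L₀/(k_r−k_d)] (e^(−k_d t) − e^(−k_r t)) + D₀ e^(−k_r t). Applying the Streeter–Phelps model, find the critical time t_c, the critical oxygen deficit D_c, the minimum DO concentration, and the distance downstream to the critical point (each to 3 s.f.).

At the critical point dD/dt = 0, so k_d L₀ e^(−k_d t) = k_r D. Substituting D(t) from the Streeter–Phelps equation and solving for t gives
t_c = ln[(k_r/k_d)(1 − D₀(k_r−k_d)/(k_d L₀))] / (k_r−k_d).
Here k_r−k_d = 1.028 d⁻¹ and 1 − D₀(k_r−k_d)/(k_d L₀) = 1 − 4.04×1.028/(0.242×30.7) = 0.4410, so
t_c = ln(5.248 × 0.4410) / 1.028 = 0.8391 / 1.028 = 0.8162 d.
L(t_c) = L₀ e^(−k_d t_c) = 30.7 × 0.8208 = 25.20 mg/L, and at the critical point k_r D_c = k_d L, so D_c = (0.242/1.27) × 25.20 = 4.801 mg/L.
Minimum DO = C_s − D_c = 11.4 − 4.801 = 6.599 mg/L.
x_c = v t_c = 0.265 m/s × 0.8162 d × 86400 s/d = 18690 m ≈ 18.7 km.

t_c ≈ 0.816 d; D_c ≈ 4.80 mg/L; min DO ≈ 6.60 mg/L; x_c ≈ 18.7 km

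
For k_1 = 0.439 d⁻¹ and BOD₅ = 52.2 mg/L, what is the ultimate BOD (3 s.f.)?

BOD₅ = L₀(1 − e^(−5k_1)) ⇒ L₀ = BOD₅ / (1 − e^(−5×0.439))
= 52.2 / (1 − 0.1114) = 52.2 / 0.8886 = 58.74 mg/L.

L₀ ≈ 58.7 mg/L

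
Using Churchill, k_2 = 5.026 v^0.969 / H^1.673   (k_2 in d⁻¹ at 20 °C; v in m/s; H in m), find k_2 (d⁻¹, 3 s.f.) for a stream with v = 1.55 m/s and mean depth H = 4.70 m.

k_2 = 5.026 × 1.55^0.969 / 4.70^1.673 = 5.026 × 1.529 / 13.32 = 0.5771 d⁻¹.

k_2 ≈ 0.577 d⁻¹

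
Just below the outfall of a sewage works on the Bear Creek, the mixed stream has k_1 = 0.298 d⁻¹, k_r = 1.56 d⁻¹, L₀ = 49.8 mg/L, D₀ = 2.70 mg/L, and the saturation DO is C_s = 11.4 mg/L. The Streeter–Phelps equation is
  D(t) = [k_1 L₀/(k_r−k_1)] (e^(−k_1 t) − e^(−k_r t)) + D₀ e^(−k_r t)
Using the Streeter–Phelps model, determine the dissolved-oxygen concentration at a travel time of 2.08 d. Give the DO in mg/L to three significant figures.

DO ≈ 5.43 mg/L

k_1 L₀/(k_r−k_1) = 0.298×49.8/(1.56−0.298) = 14.84/1.262 = 11.76 mg/L.
e^(−k_1 t) = e^(−0.298×2.080) = 0.5380; e^(−k_r t) = e^(−1.56×2.080) = 0.03898.
D = 11.76 × (0.5380 − 0.03898) + 2.70 × 0.03898 = 5.869 + 0.1052 = 5.974 mg/L.
DO = C_s − D = 11.4 − 5.974 = 5.426 mg/L.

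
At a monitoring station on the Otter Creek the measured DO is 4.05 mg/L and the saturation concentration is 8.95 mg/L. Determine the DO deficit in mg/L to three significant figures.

D ≈ 4.90 mg/L

D = C_s − C = 8.95 − 4.05 = 4.90 mg/L.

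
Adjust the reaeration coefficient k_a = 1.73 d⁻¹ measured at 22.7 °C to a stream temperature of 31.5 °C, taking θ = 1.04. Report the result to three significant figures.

k_a ≈ 2.44 d⁻¹

k_a(T₂) = k_a(T₁) · θ^(T₂−T₁) = 1.73 × 1.04^(31.5−22.7)
= 1.73 × 1.04^8.80 = 1.73 × 1.412 = 2.443 d⁻¹.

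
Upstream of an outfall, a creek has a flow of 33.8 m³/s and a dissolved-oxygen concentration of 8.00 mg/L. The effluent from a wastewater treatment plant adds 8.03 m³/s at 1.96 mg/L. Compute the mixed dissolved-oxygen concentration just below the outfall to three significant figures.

6.84 mg/L

Flow-weighted mixing: C = (Q_r C_r + Q_w C_w)/(Q_r + Q_w)
= (33.8×8.00 + 8.03×1.96)/(33.8 + 8.03) = 286.1/41.83 = 6.841 mg/L.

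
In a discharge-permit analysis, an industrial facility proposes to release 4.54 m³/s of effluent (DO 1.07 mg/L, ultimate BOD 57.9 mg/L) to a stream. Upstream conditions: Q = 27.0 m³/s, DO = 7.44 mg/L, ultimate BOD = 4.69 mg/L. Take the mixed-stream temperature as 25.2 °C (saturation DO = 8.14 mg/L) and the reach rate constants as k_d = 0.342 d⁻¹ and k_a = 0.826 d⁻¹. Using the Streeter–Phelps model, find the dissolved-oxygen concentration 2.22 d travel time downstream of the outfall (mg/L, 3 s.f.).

DO ≈ 5.19 mg/L

Mixed DO = (27.0×7.44 + 4.54×1.07)/(27.0+4.54) = 205.7/31.54 = 6.523 mg/L.
Mixed L₀ = (27.0×4.69 + 4.54×57.9)/(31.54) = 389.5/31.54 = 12.35 mg/L.
Initial deficit D₀ = C_s − DO₀ = 8.14 − 6.523 = 1.617 mg/L.
D(2.22) = [0.342×12.35/(0.826−0.342)](e^(−0.342×2.22) − e^(−0.826×2.22)) + 1.617 e^(−0.826×2.22)
= 8.726 × (0.4680 − 0.1598) + 1.617 × 0.1598 = 2.948 mg/L.
DO = 8.14 − 2.948 = 5.192 mg/L.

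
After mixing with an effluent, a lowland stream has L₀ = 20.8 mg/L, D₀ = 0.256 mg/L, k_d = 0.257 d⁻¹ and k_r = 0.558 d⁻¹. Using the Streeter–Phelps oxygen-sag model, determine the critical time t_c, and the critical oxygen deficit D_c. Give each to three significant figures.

t_c = [1/(k_r−k_d)] ln[(k_r/k_d)(1 − D₀(k_r−k_d)/(k_d L₀))]
= [1/(0.558−0.257)] ln[(0.558/0.257)(1 − 0.256×0.3010/(0.257×20.8))]
= (1/0.3010) ln[2.171 × 0.9856] = 3.322 × ln(2.140) = 3.322 × 0.7608 = 2.527 d.
L(t_c) = L₀ e^(−k_d t_c) = 20.8 × 0.5223 = 10.86 mg/L, and at the critical point k_r D_c = k_d L, so D_c = (0.257/0.558) × 10.86 = 5.003 mg/L.

t_c ≈ 2.53 d; D_c ≈ 5.00 mg/L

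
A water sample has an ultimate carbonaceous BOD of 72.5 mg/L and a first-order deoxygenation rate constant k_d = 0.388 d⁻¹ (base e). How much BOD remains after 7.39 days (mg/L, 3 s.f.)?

L ≈ 4.12 mg/L

L_t = L₀ e^(−k_d t) = 72.5 × e^(−0.388×7.39) = 72.5 × 0.05685 = 4.122 mg/L.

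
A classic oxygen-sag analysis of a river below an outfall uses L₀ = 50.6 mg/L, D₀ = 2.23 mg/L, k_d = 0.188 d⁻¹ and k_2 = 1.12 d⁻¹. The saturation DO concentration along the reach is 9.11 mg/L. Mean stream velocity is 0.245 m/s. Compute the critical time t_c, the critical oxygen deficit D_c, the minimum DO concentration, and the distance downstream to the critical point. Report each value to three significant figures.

t_c ≈ 1.65 d; D_c ≈ 6.23 mg/L; min DO ≈ 2.88 mg/L; x_c ≈ 34.9 km

At the critical point dD/dt = 0, so k_d L₀ e^(−k_d t) = k_2 D. Substituting D(t) from the Streeter–Phelps equation and solving for t gives
t_c = ln[(k_2/k_d)(1 − D₀(k_2−k_d)/(k_d L₀))] / (k_2−k_d).
Here k_2−k_d = 0.9320 d⁻¹ and 1 − D₀(k_2−k_d)/(k_d L₀) = 1 − 2.23×0.9320/(0.188×50.6) = 0.7815, so
t_c = ln(5.957 × 0.7815) / 0.9320 = 1.538 / 0.9320 = 1.650 d.
L(t_c) = L₀ e^(−k_d t_c) = 50.6 × 0.7333 = 37.10 mg/L, and at the critical point k_2 D_c = k_d L, so D_c = (0.188/1.12) × 37.10 = 6.228 mg/L.
Minimum DO = C_s − D_c = 9.11 − 6.228 = 2.882 mg/L.
x_c = v t_c = 0.245 m/s × 1.650 d × 86400 s/d = 34930 m ≈ 34.9 km.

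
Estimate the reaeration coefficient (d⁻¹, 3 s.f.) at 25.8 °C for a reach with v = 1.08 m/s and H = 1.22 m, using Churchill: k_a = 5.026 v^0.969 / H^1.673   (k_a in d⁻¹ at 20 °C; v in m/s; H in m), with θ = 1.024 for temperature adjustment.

k_a(20) = 5.026 × 1.08^0.969 / 1.22^1.673 = 5.026 × 1.077 / 1.395 = 3.883 d⁻¹.
k_a(25.8) = 3.883 × 1.024^(25.8−20) = 3.883 × 1.147 = 4.455 d⁻¹.

k_a ≈ 4.46 d⁻¹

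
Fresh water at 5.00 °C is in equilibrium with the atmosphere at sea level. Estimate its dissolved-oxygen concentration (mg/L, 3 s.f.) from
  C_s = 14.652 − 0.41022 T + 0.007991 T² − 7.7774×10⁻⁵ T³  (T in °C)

C_s = 14.652 − 0.41022×5.00 + 0.007991×5.00² − 7.7774×10⁻⁵×5.00³ = 12.79 mg/L.

C_s ≈ 12.8 mg/L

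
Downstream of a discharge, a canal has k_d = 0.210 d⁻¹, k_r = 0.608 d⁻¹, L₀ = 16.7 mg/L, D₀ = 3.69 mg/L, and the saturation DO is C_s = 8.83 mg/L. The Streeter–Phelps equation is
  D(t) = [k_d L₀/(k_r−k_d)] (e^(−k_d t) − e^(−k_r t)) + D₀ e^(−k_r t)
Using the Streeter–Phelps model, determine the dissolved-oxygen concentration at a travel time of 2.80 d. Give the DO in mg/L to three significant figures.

k_d L₀/(k_r−k_d) = 0.210×16.7/(0.608−0.210) = 3.507/0.3980 = 8.812 mg/L.
e^(−k_d t) = e^(−0.210×2.800) = 0.5554; e^(−k_r t) = e^(−0.608×2.800) = 0.1822.
D = 8.812 × (0.5554 − 0.1822) + 3.69 × 0.1822 = 3.288 + 0.6725 = 3.961 mg/L.
DO = C_s − D = 8.83 − 3.961 = 4.869 mg/L.

DO ≈ 4.87 mg/L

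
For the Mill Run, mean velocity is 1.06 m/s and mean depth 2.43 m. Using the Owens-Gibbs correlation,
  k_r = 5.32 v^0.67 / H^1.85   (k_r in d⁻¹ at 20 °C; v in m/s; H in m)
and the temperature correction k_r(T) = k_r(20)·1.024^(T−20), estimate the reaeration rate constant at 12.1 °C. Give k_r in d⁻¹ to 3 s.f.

k_r ≈ 0.887 d⁻¹

k_r(20) = 5.32 × 1.06^0.67 / 2.43^1.85 = 5.32 × 1.040 / 5.169 = 1.070 d⁻¹.
k_r(12.1) = 1.070 × 1.024^(12.1−20) = 1.070 × 0.8291 = 0.8874 d⁻¹.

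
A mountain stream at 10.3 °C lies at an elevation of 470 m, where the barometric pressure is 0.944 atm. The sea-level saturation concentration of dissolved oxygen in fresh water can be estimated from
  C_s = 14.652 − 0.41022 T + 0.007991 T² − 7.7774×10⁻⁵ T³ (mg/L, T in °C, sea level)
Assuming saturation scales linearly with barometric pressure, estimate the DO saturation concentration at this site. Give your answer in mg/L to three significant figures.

C_s ≈ 10.6 mg/L

At sea level: C_s = 14.652 − 0.41022×10.3 + 0.007991×10.3² − 7.7774×10⁻⁵×10.3³ = 11.19 mg/L.
Pressure correction: C_s' = 11.19 × 0.944 = 10.56 mg/L.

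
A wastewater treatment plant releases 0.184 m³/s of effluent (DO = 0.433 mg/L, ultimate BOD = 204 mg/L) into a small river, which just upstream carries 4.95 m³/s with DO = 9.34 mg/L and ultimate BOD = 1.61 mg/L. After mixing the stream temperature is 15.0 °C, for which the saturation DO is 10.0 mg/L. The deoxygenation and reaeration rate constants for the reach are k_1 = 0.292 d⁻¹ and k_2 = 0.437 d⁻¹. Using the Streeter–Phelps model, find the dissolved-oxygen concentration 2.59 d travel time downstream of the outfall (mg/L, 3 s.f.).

Mixed DO = (4.95×9.34 + 0.184×0.433)/(4.95+0.184) = 46.31/5.134 = 9.021 mg/L.
Mixed L₀ = (4.95×1.61 + 0.184×204)/(5.134) = 45.51/5.134 = 8.864 mg/L.
Initial deficit D₀ = C_s − DO₀ = 10.0 − 9.021 = 0.9792 mg/L.
D(2.59) = [0.292×8.864/(0.437−0.292)](e^(−0.292×2.59) − e^(−0.437×2.59)) + 0.9792 e^(−0.437×2.59)
= 17.85 × (0.4694 − 0.3224) + 0.9792 × 0.3224 = 2.939 mg/L.
DO = 10.0 − 2.939 = 7.061 mg/L.

DO ≈ 7.06 mg/L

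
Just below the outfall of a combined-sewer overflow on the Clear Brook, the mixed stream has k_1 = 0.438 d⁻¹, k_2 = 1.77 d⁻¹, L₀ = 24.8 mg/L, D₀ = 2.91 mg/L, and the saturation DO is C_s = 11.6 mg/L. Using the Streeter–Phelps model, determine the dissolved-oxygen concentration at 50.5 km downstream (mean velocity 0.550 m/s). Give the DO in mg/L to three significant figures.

DO ≈ 7.28 mg/L

Travel time t = x/v = 50.5 km / (0.550 m/s) = 50500 m / 0.550 m/s = 91820 s = 1.063 d.
k_1 L₀/(k_2−k_1) = 0.438×24.8/(1.77−0.438) = 10.86/1.332 = 8.155 mg/L.
e^(−k_1 t) = e^(−0.438×1.063) = 0.6278; e^(−k_2 t) = e^(−1.77×1.063) = 0.1524.
D = 8.155 × (0.6278 − 0.1524) + 2.91 × 0.1524 = 3.877 + 0.4436 = 4.320 mg/L.
DO = C_s − D = 11.6 − 4.320 = 7.280 mg/L.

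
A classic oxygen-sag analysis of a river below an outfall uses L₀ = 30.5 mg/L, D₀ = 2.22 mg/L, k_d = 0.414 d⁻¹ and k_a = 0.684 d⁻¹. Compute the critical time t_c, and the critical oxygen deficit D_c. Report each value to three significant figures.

t_c ≈ 1.68 d; D_c ≈ 9.21 mg/L

With k_a/k_d = 1.652 and 1 − D₀(k_a−k_d)/(k_d L₀) = 0.9525,
t_c = ln(1.652 × 0.9525) / (0.684 − 0.414) = ln(1.574) / 0.2700 = 0.4535/0.2700 = 1.679 d.
D_c = (k_d/k_a) L₀ e^(−k_d t_c) = (0.414/0.684) × 30.5 × e^(−0.414×1.679) = 0.6053 × 30.5 × 0.4989 = 9.210 mg/L.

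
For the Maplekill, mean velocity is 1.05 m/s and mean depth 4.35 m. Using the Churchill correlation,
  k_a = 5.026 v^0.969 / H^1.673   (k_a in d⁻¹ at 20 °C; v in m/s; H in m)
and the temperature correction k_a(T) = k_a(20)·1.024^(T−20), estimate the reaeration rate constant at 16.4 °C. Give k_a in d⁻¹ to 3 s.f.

k_a(20) = 5.026 × 1.05^0.969 / 4.35^1.673 = 5.026 × 1.048 / 11.70 = 0.4504 d⁻¹.
k_a(16.4) = 0.4504 × 1.024^(16.4−20) = 0.4504 × 0.9182 = 0.4135 d⁻¹.

k_a ≈ 0.414 d⁻¹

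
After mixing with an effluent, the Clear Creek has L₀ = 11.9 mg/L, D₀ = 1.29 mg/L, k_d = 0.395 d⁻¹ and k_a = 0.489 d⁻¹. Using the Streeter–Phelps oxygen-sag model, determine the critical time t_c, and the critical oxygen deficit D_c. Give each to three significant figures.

t_c = [1/(k_a−k_d)] ln[(k_a/k_d)(1 − D₀(k_a−k_d)/(k_d L₀))]
= [1/(0.489−0.395)] ln[(0.489/0.395)(1 − 1.29×0.09400/(0.395×11.9))]
= (1/0.09400) ln[1.238 × 0.9742] = 10.64 × ln(1.206) = 10.64 × 0.1873 = 1.993 d.
L(t_c) = L₀ e^(−k_d t_c) = 11.9 × 0.4551 = 5.416 mg/L, and at the critical point k_a D_c = k_d L, so D_c = (0.395/0.489) × 5.416 = 4.375 mg/L.

t_c ≈ 1.99 d; D_c ≈ 4.37 mg/L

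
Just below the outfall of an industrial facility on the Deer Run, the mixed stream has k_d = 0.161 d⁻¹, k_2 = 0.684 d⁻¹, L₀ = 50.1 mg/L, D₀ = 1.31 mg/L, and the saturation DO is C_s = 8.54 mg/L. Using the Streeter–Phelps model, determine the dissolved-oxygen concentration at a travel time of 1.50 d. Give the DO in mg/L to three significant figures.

k_d L₀/(k_2−k_d) = 0.161×50.1/(0.684−0.161) = 8.066/0.5230 = 15.42 mg/L.
e^(−k_d t) = e^(−0.161×1.500) = 0.7854; e^(−k_2 t) = e^(−0.684×1.500) = 0.3584.
D = 15.42 × (0.7854 − 0.3584) + 1.31 × 0.3584 = 6.586 + 0.4696 = 7.055 mg/L.
DO = C_s − D = 8.54 − 7.055 = 1.485 mg/L.

DO ≈ 1.48 mg/L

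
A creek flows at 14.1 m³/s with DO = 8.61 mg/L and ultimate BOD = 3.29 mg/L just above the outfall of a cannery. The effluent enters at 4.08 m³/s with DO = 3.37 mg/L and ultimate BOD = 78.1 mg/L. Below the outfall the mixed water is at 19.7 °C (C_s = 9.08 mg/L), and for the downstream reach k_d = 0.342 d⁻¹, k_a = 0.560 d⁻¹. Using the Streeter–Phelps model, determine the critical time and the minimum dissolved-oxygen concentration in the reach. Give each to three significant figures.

t_c ≈ 2.02 d; minimum DO ≈ 2.93 mg/L

Mixed DO = (14.1×8.61 + 4.08×3.37)/(14.1+4.08) = 135.2/18.18 = 7.434 mg/L.
Mixed L₀ = (14.1×3.29 + 4.08×78.1)/(18.18) = 365.0/18.18 = 20.08 mg/L.
Initial deficit D₀ = C_s − DO₀ = 9.08 − 7.434 = 1.646 mg/L.
t_c = (1/0.2180) ln[(0.560/0.342)(1 − 1.646×0.2180/(0.342×20.08))] = 4.587 × ln(1.552) = 2.016 d.
D_c = (0.342/0.560) × 20.08 × e^(−0.342×2.016) = 0.6107 × 20.08 × 0.5019 = 6.154 mg/L.
Minimum DO = 9.08 − 6.154 = 2.926 mg/L.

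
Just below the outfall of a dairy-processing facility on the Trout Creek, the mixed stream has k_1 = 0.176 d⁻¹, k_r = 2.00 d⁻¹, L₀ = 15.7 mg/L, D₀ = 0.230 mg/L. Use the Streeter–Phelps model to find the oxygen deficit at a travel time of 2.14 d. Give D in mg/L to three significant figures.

k_1 L₀/(k_r−k_1) = 0.176×15.7/(2.00−0.176) = 2.763/1.824 = 1.515 mg/L.
e^(−k_1 t) = e^(−0.176×2.140) = 0.6862; e^(−k_r t) = e^(−2.00×2.140) = 0.01384.
D = 1.515 × (0.6862 − 0.01384) + 0.230 × 0.01384 = 1.019 + 0.003184 = 1.022 mg/L.

D ≈ 1.02 mg/L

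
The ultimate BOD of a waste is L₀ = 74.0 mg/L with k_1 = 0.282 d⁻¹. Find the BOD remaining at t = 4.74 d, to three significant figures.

L_t = L₀ e^(−k_1 t) = 74.0 × e^(−0.282×4.74) = 74.0 × 0.2627 = 19.44 mg/L.

L ≈ 19.4 mg/L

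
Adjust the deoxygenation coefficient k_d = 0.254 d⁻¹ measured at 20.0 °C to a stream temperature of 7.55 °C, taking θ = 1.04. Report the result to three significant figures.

k_d(T₂) = k_d(T₁) · θ^(T₂−T₁) = 0.254 × 1.04^(7.55−20.0)
= 0.254 × 1.04^-12.4 = 0.254 × 0.6137 = 0.1559 d⁻¹.

k_d ≈ 0.156 d⁻¹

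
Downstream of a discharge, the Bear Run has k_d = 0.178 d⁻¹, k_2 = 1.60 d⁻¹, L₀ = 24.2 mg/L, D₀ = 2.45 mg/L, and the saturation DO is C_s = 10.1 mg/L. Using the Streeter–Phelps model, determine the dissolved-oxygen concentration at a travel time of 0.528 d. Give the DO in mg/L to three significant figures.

k_d L₀/(k_2−k_d) = 0.178×24.2/(1.60−0.178) = 4.308/1.422 = 3.029 mg/L.
e^(−k_d t) = e^(−0.178×0.5280) = 0.9103; e^(−k_2 t) = e^(−1.60×0.5280) = 0.4296.
D = 3.029 × (0.9103 − 0.4296) + 2.45 × 0.4296 = 1.456 + 1.053 = 2.509 mg/L.
DO = C_s − D = 10.1 − 2.509 = 7.591 mg/L.

DO ≈ 7.59 mg/L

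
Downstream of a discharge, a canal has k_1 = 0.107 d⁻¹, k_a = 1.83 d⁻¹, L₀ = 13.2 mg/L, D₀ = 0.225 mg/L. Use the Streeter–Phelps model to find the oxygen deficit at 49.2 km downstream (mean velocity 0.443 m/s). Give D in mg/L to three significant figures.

Travel time t = x/v = 49.2 km / (0.443 m/s) = 49200 m / 0.443 m/s = 111100 s = 1.285 d.
k_1 L₀/(k_a−k_1) = 0.107×13.2/(1.83−0.107) = 1.412/1.723 = 0.8197 mg/L.
e^(−k_1 t) = e^(−0.107×1.285) = 0.8715; e^(−k_a t) = e^(−1.83×1.285) = 0.09515.
D = 0.8197 × (0.8715 − 0.09515) + 0.225 × 0.09515 = 0.6364 + 0.02141 = 0.6578 mg/L.

D ≈ 0.658 mg/L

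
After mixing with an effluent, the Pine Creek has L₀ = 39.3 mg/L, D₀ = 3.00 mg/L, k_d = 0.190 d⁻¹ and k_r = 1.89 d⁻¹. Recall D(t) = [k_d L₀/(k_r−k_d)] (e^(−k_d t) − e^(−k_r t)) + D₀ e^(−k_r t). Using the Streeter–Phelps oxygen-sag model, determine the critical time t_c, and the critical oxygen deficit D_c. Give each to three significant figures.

With k_r/k_d = 9.947 and 1 − D₀(k_r−k_d)/(k_d L₀) = 0.3170,
t_c = ln(9.947 × 0.3170) / (1.89 − 0.190) = ln(3.153) / 1.700 = 1.148/1.700 = 0.6756 d.
L(t_c) = L₀ e^(−k_d t_c) = 39.3 × 0.8795 = 34.57 mg/L, and at the critical point k_r D_c = k_d L, so D_c = (0.190/1.89) × 34.57 = 3.475 mg/L.

t_c ≈ 0.676 d; D_c ≈ 3.47 mg/L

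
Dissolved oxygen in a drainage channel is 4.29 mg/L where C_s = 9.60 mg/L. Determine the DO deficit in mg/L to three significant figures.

D ≈ 5.31 mg/L

D = C_s − C = 9.60 − 4.29 = 5.31 mg/L.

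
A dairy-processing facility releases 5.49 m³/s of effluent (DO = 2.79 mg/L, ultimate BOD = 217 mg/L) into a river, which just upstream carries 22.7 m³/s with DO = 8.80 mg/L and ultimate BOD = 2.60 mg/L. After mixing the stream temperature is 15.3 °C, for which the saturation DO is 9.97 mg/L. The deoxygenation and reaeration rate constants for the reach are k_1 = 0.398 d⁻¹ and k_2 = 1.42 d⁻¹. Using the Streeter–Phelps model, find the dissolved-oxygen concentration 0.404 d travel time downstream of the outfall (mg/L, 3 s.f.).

Mixed DO = (22.7×8.80 + 5.49×2.79)/(22.7+5.49) = 215.1/28.19 = 7.630 mg/L.
Mixed L₀ = (22.7×2.60 + 5.49×217)/(28.19) = 1250/28.19 = 44.35 mg/L.
Initial deficit D₀ = C_s − DO₀ = 9.97 − 7.630 = 2.340 mg/L.
D(0.404) = [0.398×44.35/(1.42−0.398)](e^(−0.398×0.404) − e^(−1.42×0.404)) + 2.340 e^(−1.42×0.404)
= 17.27 × (0.8515 − 0.5634) + 2.340 × 0.5634 = 6.294 mg/L.
DO = 9.97 − 6.294 = 3.676 mg/L.

DO ≈ 3.68 mg/L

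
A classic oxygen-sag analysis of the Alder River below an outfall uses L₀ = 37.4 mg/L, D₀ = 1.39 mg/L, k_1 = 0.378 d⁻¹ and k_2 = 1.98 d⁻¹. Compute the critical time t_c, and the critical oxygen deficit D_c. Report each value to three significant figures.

At the critical point dD/dt = 0, so k_1 L₀ e^(−k_1 t) = k_2 D. Substituting D(t) from the Streeter–Phelps equation and solving for t gives
t_c = ln[(k_2/k_1)(1 − D₀(k_2−k_1)/(k_1 L₀))] / (k_2−k_1).
Here k_2−k_1 = 1.602 d⁻¹ and 1 − D₀(k_2−k_1)/(k_1 L₀) = 1 − 1.39×1.602/(0.378×37.4) = 0.8425, so
t_c = ln(5.238 × 0.8425) / 1.602 = 1.485 / 1.602 = 0.9267 d.
D_c = (k_1/k_2) L₀ e^(−k_1 t_c) = (0.378/1.98) × 37.4 × e^(−0.378×0.9267) = 0.1909 × 37.4 × 0.7045 = 5.030 mg/L.

t_c ≈ 0.927 d; D_c ≈ 5.03 mg/L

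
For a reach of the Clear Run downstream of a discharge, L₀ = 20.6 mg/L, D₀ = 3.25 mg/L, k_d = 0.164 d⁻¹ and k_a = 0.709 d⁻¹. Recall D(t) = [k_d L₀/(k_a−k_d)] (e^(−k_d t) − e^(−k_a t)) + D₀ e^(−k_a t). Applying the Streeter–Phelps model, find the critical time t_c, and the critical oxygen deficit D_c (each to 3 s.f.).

t_c = [1/(k_a−k_d)] ln[(k_a/k_d)(1 − D₀(k_a−k_d)/(k_d L₀))]
= [1/(0.709−0.164)] ln[(0.709/0.164)(1 − 3.25×0.5450/(0.164×20.6))]
= (1/0.5450) ln[4.323 × 0.4757] = 1.835 × ln(2.057) = 1.835 × 0.7210 = 1.323 d.
D_c = (k_d/k_a) L₀ e^(−k_d t_c) = (0.164/0.709) × 20.6 × e^(−0.164×1.323) = 0.2313 × 20.6 × 0.8049 = 3.836 mg/L.

t_c ≈ 1.32 d; D_c ≈ 3.84 mg/L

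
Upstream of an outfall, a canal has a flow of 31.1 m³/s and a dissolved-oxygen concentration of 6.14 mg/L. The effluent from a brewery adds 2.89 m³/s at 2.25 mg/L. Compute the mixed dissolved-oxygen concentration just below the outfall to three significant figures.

5.81 mg/L

Flow-weighted mixing: C = (Q_r C_r + Q_w C_w)/(Q_r + Q_w)
= (31.1×6.14 + 2.89×2.25)/(31.1 + 2.89) = 197.5/33.99 = 5.809 mg/L.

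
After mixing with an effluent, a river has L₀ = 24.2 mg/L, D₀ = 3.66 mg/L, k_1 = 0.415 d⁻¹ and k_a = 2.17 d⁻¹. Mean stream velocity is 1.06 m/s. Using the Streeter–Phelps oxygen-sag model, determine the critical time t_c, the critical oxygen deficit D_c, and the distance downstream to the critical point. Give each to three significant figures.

t_c ≈ 0.361 d; D_c ≈ 3.98 mg/L; x_c ≈ 33.1 km

t_c = [1/(k_a−k_1)] ln[(k_a/k_1)(1 − D₀(k_a−k_1)/(k_1 L₀))]
= [1/(2.17−0.415)] ln[(2.17/0.415)(1 − 3.66×1.755/(0.415×24.2))]
= (1/1.755) ln[5.229 × 0.3604] = 0.5698 × ln(1.885) = 0.5698 × 0.6337 = 0.3611 d.
D_c = (k_1/k_a) L₀ e^(−k_1 t_c) = (0.415/2.17) × 24.2 × e^(−0.415×0.3611) = 0.1912 × 24.2 × 0.8608 = 3.984 mg/L.
x_c = v t_c = 1.06 m/s × 0.3611 d × 86400 s/d = 33070 m ≈ 33.1 km.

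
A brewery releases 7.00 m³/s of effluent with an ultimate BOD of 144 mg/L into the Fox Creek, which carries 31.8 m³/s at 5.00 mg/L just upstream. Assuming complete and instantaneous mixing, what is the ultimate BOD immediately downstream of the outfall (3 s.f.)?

30.1 mg/L

Flow-weighted mixing: C = (Q_r C_r + Q_w C_w)/(Q_r + Q_w)
= (31.8×5.00 + 7.00×144)/(31.8 + 7.00) = 1167/38.80 = 30.08 mg/L.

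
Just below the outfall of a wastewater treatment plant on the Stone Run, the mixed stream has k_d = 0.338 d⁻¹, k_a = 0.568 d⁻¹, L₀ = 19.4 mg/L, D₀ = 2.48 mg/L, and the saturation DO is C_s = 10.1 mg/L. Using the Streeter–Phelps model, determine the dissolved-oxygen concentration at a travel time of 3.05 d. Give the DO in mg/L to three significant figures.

k_d L₀/(k_a−k_d) = 0.338×19.4/(0.568−0.338) = 6.557/0.2300 = 28.51 mg/L.
e^(−k_d t) = e^(−0.338×3.050) = 0.3567; e^(−k_a t) = e^(−0.568×3.050) = 0.1769.
D = 28.51 × (0.3567 − 0.1769) + 2.48 × 0.1769 = 5.127 + 0.4386 = 5.565 mg/L.
DO = C_s − D = 10.1 − 5.565 = 4.535 mg/L.

DO ≈ 4.53 mg/L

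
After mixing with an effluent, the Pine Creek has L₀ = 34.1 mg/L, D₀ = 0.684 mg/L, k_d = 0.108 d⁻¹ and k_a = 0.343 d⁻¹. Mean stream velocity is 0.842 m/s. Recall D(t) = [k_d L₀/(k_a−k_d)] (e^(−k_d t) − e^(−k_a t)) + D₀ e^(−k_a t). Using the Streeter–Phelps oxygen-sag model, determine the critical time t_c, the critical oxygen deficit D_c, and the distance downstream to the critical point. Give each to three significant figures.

At the critical point dD/dt = 0, so k_d L₀ e^(−k_d t) = k_a D. Substituting D(t) from the Streeter–Phelps equation and solving for t gives
t_c = ln[(k_a/k_d)(1 − D₀(k_a−k_d)/(k_d L₀))] / (k_a−k_d).
Here k_a−k_d = 0.2350 d⁻¹ and 1 − D₀(k_a−k_d)/(k_d L₀) = 1 − 0.684×0.2350/(0.108×34.1) = 0.9564, so
t_c = ln(3.176 × 0.9564) / 0.2350 = 1.111 / 0.2350 = 4.728 d.
L(t_c) = L₀ e^(−k_d t_c) = 34.1 × 0.6002 = 20.47 mg/L, and at the critical point k_a D_c = k_d L, so D_c = (0.108/0.343) × 20.47 = 6.444 mg/L.
x_c = v t_c = 0.842 m/s × 4.728 d × 86400 s/d = 343900 m ≈ 344 km.

t_c ≈ 4.73 d; D_c ≈ 6.44 mg/L; x_c ≈ 344 km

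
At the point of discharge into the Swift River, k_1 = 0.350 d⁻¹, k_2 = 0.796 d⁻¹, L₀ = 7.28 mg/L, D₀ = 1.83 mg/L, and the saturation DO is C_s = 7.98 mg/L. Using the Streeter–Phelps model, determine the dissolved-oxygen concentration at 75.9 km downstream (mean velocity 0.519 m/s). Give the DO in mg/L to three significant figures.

DO ≈ 5.83 mg/L

Travel time t = x/v = 75.9 km / (0.519 m/s) = 75900 m / 0.519 m/s = 146200 s = 1.693 d.
k_1 L₀/(k_2−k_1) = 0.350×7.28/(0.796−0.350) = 2.548/0.4460 = 5.713 mg/L.
e^(−k_1 t) = e^(−0.350×1.693) = 0.5530; e^(−k_2 t) = e^(−0.796×1.693) = 0.2599.
D = 5.713 × (0.5530 − 0.2599) + 1.83 × 0.2599 = 1.674 + 0.4757 = 2.150 mg/L.
DO = C_s − D = 7.98 − 2.150 = 5.830 mg/L.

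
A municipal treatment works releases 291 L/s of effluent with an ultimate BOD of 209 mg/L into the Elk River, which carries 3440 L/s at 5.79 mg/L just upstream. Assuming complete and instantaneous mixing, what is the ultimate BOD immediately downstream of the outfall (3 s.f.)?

21.6 mg/L

Flow-weighted mixing: C = (Q_r C_r + Q_w C_w)/(Q_r + Q_w)
= (3440×5.79 + 291×209)/(3440 + 291) = 80740/3731 = 21.64 mg/L.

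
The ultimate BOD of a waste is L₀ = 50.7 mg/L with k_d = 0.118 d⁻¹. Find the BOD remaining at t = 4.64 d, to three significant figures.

L_t = L₀ e^(−k_d t) = 50.7 × e^(−0.118×4.64) = 50.7 × 0.5784 = 29.32 mg/L.

L ≈ 29.3 mg/L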